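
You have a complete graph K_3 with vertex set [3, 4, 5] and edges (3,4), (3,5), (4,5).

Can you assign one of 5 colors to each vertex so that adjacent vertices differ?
A valid 5-coloring: color 1: [3]; color 2: [5]; color 3: [4].
(χ(G) = 3 ≤ 5.)

Yes, G is 5-colorable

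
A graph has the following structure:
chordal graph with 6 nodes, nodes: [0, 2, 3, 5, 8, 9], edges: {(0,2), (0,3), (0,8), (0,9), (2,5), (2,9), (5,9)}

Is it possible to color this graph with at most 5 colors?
Yes, G is 5-colorable

A valid 5-coloring: color 1: [0, 5]; color 2: [2, 3, 8]; color 3: [9].
(χ(G) = 3 ≤ 5.)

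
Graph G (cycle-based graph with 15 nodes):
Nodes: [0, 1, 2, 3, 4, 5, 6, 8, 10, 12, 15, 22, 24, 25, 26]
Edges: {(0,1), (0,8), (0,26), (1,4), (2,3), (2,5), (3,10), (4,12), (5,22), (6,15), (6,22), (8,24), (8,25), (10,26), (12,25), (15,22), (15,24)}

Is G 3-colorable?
A valid 3-coloring: color 1: [0, 2, 4, 10, 22, 24, 25]; color 2: [1, 3, 5, 8, 12, 15, 26]; color 3: [6].
(χ(G) = 3 ≤ 3.)

Yes, G is 3-colorable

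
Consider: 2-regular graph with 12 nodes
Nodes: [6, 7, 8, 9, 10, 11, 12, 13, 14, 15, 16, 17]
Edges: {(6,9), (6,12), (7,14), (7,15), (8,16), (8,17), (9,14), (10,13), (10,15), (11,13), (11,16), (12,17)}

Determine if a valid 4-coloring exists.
Yes, G is 4-colorable

A valid 4-coloring: color 1: [6, 13, 14, 15, 16, 17]; color 2: [7, 8, 9, 10, 11, 12].
(χ(G) = 2 ≤ 4.)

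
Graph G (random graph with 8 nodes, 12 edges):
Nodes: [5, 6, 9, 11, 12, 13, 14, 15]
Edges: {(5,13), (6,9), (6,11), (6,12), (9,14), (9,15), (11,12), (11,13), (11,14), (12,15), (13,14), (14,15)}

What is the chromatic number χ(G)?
Clique number ω(G) = 3 (lower bound: χ ≥ ω).
The clique on [9, 14, 15] has size 3, forcing χ ≥ 3, and the coloring below uses 3 colors, so χ(G) = 3.
A valid 3-coloring: color 1: [5, 9, 11]; color 2: [12, 14]; color 3: [6, 13, 15].

χ(G) = 3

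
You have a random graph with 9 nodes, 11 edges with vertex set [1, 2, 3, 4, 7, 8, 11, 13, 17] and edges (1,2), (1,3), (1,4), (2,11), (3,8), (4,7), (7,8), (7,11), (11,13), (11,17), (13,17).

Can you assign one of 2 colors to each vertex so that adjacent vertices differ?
The clique on vertices [11, 13, 17] has size 3 > 2, so it alone needs 3 colors.

No, G is not 2-colorable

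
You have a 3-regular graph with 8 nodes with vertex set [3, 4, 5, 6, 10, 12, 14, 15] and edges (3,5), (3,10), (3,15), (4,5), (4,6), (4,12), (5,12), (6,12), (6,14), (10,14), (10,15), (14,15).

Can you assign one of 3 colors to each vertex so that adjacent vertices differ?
Yes, G is 3-colorable

A valid 3-coloring: color 1: [3, 12, 14]; color 2: [5, 6, 15]; color 3: [4, 10].
(χ(G) = 3 ≤ 3.)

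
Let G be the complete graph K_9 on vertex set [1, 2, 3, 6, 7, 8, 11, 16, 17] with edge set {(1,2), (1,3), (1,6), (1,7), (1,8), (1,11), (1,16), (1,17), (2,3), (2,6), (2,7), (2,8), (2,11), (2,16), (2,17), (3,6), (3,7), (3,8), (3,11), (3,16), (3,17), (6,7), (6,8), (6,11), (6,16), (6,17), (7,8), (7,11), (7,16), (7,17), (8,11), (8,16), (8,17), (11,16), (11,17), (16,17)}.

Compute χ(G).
Clique number ω(G) = 9 (lower bound: χ ≥ ω).
The clique on [1, 2, 3, 6, 7, 8, 11, 16, 17] has size 9, forcing χ ≥ 9, and the coloring below uses 9 colors, so χ(G) = 9.
A valid 9-coloring: color 1: [11]; color 2: [8]; color 3: [7]; color 4: [2]; color 5: [17]; color 6: [6]; color 7: [3]; color 8: [16]; color 9: [1].

χ(G) = 9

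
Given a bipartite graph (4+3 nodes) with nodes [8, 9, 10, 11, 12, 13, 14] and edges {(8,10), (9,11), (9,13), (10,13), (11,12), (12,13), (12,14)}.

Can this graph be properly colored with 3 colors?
Yes, G is 3-colorable

A valid 3-coloring: color 1: [8, 11, 13, 14]; color 2: [9, 10, 12].
(χ(G) = 2 ≤ 3.)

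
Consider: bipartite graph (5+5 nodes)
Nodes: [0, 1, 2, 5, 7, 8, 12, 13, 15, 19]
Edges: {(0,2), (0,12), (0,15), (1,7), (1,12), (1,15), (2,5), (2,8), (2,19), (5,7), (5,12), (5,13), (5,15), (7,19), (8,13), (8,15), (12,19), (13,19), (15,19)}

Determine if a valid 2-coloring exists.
A valid 2-coloring: color 1: [2, 7, 12, 13, 15]; color 2: [0, 1, 5, 8, 19].
(χ(G) = 2 ≤ 2.)

Yes, G is 2-colorable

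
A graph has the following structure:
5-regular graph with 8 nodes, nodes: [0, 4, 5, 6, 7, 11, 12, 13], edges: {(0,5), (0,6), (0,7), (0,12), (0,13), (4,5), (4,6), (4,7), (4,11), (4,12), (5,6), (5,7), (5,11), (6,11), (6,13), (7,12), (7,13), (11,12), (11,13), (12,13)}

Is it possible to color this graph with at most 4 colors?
A valid 4-coloring: color 1: [0, 4]; color 2: [5, 13]; color 3: [6, 12]; color 4: [7, 11].
(χ(G) = 4 ≤ 4.)

Yes, G is 4-colorable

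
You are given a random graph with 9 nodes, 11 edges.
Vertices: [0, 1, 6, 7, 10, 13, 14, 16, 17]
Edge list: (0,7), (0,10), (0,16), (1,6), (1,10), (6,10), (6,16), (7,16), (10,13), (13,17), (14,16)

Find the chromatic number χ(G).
χ(G) = 3

Clique number ω(G) = 3 (lower bound: χ ≥ ω).
The clique on [0, 7, 16] has size 3, forcing χ ≥ 3, and the coloring below uses 3 colors, so χ(G) = 3.
A valid 3-coloring: color 1: [10, 16, 17]; color 2: [6, 7, 13, 14]; color 3: [0, 1].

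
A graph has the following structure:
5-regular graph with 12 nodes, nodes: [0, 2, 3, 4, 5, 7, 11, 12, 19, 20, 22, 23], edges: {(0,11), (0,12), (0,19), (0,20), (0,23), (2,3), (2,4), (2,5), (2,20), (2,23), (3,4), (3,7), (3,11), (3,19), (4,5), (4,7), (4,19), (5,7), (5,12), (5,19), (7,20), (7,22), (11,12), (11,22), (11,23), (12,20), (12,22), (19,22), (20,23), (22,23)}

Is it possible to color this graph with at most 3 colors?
No, G is not 3-colorable

Suppose a proper 3-coloring c exists. The clique [0, 11, 12] takes 3 distinct colors; by symmetry let c(0) = 1, c(11) = 2, c(12) = 3.
- Vertex 20: neighbors [0, 12] already have colors [1, 3] ⇒ c(20) = 2.
- Vertex 22: neighbors [11, 12] already have colors [2, 3] ⇒ c(22) = 1.
- Vertex 7: neighbors [22, 20] already have colors [1, 2] ⇒ c(7) = 3.
- Vertex 3: neighbors [11, 7] already have colors [2, 3] ⇒ c(3) = 1.
- Vertex 2: neighbors [3, 20] already have colors [1, 2] ⇒ c(2) = 3.
- Vertex 23: neighbors [0, 11, 2] already have colors [1, 2, 3] — all 3 colors blocked. Contradiction.
The forced assignments end in a contradiction, so G has no proper 3-coloring (χ ≥ 4).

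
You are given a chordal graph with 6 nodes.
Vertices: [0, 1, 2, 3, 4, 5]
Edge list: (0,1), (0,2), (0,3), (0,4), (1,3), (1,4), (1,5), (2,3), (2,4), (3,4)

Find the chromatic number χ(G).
χ(G) = 4

Clique number ω(G) = 4 (lower bound: χ ≥ ω).
The clique on [0, 1, 3, 4] has size 4, forcing χ ≥ 4, and the coloring below uses 4 colors, so χ(G) = 4.
A valid 4-coloring: color 1: [4, 5]; color 2: [0]; color 3: [3]; color 4: [1, 2].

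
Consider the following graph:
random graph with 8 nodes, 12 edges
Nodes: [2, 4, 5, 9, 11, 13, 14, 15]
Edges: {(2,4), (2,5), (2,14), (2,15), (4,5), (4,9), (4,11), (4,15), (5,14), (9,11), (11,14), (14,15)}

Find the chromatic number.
Clique number ω(G) = 3 (lower bound: χ ≥ ω).
The clique on [4, 9, 11] has size 3, forcing χ ≥ 3, and the coloring below uses 3 colors, so χ(G) = 3.
A valid 3-coloring: color 1: [4, 13, 14]; color 2: [2, 11]; color 3: [5, 9, 15].

χ(G) = 3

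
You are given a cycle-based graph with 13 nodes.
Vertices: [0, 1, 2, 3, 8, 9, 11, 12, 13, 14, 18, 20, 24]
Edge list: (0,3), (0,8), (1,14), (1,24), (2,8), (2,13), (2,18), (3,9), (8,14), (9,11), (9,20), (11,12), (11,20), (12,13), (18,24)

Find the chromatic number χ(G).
Clique number ω(G) = 3 (lower bound: χ ≥ ω).
The clique on [9, 11, 20] has size 3, forcing χ ≥ 3, and the coloring below uses 3 colors, so χ(G) = 3.
A valid 3-coloring: color 1: [1, 3, 8, 11, 13, 18]; color 2: [0, 2, 9, 12, 14, 24]; color 3: [20].

χ(G) = 3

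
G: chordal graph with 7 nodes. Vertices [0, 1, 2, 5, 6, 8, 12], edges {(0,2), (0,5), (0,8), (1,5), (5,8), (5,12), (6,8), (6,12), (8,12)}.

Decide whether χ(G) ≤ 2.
No, G is not 2-colorable

The clique on vertices [0, 5, 8] has size 3 > 2, so it alone needs 3 colors.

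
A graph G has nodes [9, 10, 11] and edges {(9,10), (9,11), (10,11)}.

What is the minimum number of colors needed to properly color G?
Clique number ω(G) = 3 (lower bound: χ ≥ ω).
The clique on [9, 10, 11] has size 3, forcing χ ≥ 3, and the coloring below uses 3 colors, so χ(G) = 3.
A valid 3-coloring: color 1: [10]; color 2: [11]; color 3: [9].

χ(G) = 3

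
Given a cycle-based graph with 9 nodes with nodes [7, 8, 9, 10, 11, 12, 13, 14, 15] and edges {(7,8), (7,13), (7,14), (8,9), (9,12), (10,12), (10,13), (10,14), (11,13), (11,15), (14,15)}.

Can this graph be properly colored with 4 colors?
Yes, G is 4-colorable

A valid 4-coloring: color 1: [7, 9, 10, 11]; color 2: [8, 12, 13, 14]; color 3: [15].
(χ(G) = 3 ≤ 4.)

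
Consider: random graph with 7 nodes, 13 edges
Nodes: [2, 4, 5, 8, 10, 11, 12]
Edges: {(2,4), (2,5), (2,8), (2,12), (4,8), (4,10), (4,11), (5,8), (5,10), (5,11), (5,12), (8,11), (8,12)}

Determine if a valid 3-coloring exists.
No, G is not 3-colorable

The clique on vertices [2, 5, 8, 12] has size 4 > 3, so it alone needs 4 colors.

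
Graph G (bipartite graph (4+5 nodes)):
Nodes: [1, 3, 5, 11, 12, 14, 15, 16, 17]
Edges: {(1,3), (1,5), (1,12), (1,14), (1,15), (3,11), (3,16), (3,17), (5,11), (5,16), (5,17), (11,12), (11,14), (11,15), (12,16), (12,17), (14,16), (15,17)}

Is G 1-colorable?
Edge (3,16) forces its endpoints to differ, so 1 color is not enough.

No, G is not 1-colorable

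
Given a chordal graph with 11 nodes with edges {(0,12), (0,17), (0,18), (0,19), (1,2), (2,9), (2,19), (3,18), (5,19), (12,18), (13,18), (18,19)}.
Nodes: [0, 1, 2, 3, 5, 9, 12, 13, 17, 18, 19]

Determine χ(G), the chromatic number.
χ(G) = 3

Clique number ω(G) = 3 (lower bound: χ ≥ ω).
The clique on [0, 18, 19] has size 3, forcing χ ≥ 3, and the coloring below uses 3 colors, so χ(G) = 3.
A valid 3-coloring: color 1: [2, 5, 17, 18]; color 2: [1, 3, 9, 12, 13, 19]; color 3: [0].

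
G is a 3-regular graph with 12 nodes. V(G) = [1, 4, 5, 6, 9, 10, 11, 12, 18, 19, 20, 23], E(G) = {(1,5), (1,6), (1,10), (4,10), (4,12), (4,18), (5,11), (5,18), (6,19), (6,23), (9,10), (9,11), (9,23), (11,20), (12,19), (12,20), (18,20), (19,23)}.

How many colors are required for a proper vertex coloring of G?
χ(G) = 3

Clique number ω(G) = 3 (lower bound: χ ≥ ω).
The clique on [6, 19, 23] has size 3, forcing χ ≥ 3, and the coloring below uses 3 colors, so χ(G) = 3.
A valid 3-coloring: color 1: [4, 5, 6, 9, 20]; color 2: [1, 11, 18, 19]; color 3: [10, 12, 23].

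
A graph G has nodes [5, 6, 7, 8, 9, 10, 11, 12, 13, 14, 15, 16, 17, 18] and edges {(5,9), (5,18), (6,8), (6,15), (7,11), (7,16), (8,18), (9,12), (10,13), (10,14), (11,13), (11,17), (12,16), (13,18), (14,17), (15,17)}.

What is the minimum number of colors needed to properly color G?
χ(G) = 3

Clique number ω(G) = 2 (lower bound: χ ≥ ω).
Odd cycle [17, 15, 6, 8, 18, 5, 9, 12, 16, 7, 11] needs 3 colors (χ ≥ 3).
The coloring below uses 3 colors, so χ(G) = 3.
A valid 3-coloring: color 1: [9, 10, 11, 15, 16, 18]; color 2: [5, 6, 7, 12, 13, 17]; color 3: [8, 14].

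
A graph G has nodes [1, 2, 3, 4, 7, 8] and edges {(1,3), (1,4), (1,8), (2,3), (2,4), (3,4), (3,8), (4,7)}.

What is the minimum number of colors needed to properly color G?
χ(G) = 3

Clique number ω(G) = 3 (lower bound: χ ≥ ω).
The clique on [1, 3, 8] has size 3, forcing χ ≥ 3, and the coloring below uses 3 colors, so χ(G) = 3.
A valid 3-coloring: color 1: [3, 7]; color 2: [4, 8]; color 3: [1, 2].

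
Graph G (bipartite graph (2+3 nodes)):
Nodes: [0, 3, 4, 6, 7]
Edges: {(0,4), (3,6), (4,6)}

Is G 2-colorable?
Yes, G is 2-colorable

A valid 2-coloring: color 1: [3, 4, 7]; color 2: [0, 6].
(χ(G) = 2 ≤ 2.)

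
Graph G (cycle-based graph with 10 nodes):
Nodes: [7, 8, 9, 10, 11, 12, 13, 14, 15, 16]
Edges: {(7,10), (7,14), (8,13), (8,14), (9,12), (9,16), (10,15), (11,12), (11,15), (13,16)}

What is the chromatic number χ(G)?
Clique number ω(G) = 2 (lower bound: χ ≥ ω).
The graph is bipartite (no odd cycle), so 2 colors suffice: χ(G) = 2.
A valid 2-coloring: color 1: [7, 8, 12, 15, 16]; color 2: [9, 10, 11, 13, 14].

χ(G) = 2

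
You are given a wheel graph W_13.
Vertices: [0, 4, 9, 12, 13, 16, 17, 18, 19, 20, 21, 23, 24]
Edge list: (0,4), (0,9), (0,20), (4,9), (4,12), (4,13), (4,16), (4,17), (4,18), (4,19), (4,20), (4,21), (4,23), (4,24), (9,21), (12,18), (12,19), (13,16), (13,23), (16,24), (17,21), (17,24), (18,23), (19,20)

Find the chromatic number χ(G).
Clique number ω(G) = 3 (lower bound: χ ≥ ω).
The clique on [0, 4, 9] has size 3, forcing χ ≥ 3, and the coloring below uses 3 colors, so χ(G) = 3.
A valid 3-coloring: color 1: [4]; color 2: [9, 12, 16, 17, 20, 23]; color 3: [0, 13, 18, 19, 21, 24].

χ(G) = 3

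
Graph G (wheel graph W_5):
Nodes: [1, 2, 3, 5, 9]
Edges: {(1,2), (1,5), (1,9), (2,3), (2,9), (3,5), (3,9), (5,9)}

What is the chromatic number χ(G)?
χ(G) = 3

Clique number ω(G) = 3 (lower bound: χ ≥ ω).
The clique on [1, 2, 9] has size 3, forcing χ ≥ 3, and the coloring below uses 3 colors, so χ(G) = 3.
A valid 3-coloring: color 1: [9]; color 2: [2, 5]; color 3: [1, 3].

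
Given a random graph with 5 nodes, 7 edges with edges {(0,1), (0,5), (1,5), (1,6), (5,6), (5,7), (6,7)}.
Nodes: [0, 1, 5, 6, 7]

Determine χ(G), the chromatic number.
Clique number ω(G) = 3 (lower bound: χ ≥ ω).
The clique on [0, 1, 5] has size 3, forcing χ ≥ 3, and the coloring below uses 3 colors, so χ(G) = 3.
A valid 3-coloring: color 1: [5]; color 2: [1, 7]; color 3: [0, 6].

χ(G) = 3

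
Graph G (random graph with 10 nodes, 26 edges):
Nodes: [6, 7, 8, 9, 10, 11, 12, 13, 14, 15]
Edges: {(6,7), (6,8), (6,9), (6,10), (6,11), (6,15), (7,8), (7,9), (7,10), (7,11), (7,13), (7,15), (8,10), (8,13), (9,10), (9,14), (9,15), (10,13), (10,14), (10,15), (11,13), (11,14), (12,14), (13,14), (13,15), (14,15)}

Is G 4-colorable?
No, G is not 4-colorable

The clique on vertices [6, 7, 9, 10, 15] has size 5 > 4, so it alone needs 5 colors.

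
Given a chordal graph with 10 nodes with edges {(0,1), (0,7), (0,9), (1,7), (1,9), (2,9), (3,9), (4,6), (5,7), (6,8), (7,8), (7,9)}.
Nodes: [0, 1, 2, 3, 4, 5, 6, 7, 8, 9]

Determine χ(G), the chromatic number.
χ(G) = 4

Clique number ω(G) = 4 (lower bound: χ ≥ ω).
The clique on [0, 1, 7, 9] has size 4, forcing χ ≥ 4, and the coloring below uses 4 colors, so χ(G) = 4.
A valid 4-coloring: color 1: [4, 5, 8, 9]; color 2: [2, 3, 6, 7]; color 3: [0]; color 4: [1].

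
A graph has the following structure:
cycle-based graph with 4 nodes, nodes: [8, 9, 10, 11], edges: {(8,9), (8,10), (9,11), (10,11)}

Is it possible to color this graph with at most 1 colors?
Edge (8,9) forces its endpoints to differ, so 1 color is not enough.

No, G is not 1-colorable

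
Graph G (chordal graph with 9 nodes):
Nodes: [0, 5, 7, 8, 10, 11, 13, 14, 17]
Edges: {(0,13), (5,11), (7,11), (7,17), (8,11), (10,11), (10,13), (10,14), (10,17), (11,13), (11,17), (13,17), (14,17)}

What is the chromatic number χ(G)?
Clique number ω(G) = 4 (lower bound: χ ≥ ω).
The clique on [10, 11, 13, 17] has size 4, forcing χ ≥ 4, and the coloring below uses 4 colors, so χ(G) = 4.
A valid 4-coloring: color 1: [0, 11, 14]; color 2: [5, 8, 17]; color 3: [7, 10]; color 4: [13].

χ(G) = 4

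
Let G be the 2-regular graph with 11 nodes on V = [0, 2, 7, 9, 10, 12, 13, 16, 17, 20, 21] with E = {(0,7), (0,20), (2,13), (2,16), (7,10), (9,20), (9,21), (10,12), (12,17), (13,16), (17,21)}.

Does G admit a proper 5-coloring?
Yes, G is 5-colorable

A valid 5-coloring: color 1: [7, 12, 16, 20, 21]; color 2: [0, 9, 10, 13, 17]; color 3: [2].
(χ(G) = 3 ≤ 5.)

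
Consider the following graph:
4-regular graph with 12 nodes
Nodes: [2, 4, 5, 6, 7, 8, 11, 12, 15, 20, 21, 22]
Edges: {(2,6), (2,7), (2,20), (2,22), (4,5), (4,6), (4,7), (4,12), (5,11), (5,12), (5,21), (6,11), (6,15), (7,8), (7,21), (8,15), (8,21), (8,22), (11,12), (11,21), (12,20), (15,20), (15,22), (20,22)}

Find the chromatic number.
Clique number ω(G) = 3 (lower bound: χ ≥ ω).
The clique on [2, 20, 22] has size 3, forcing χ ≥ 3, and the coloring below uses 3 colors, so χ(G) = 3.
A valid 3-coloring: color 1: [2, 12, 15, 21]; color 2: [4, 8, 11, 20]; color 3: [5, 6, 7, 22].

χ(G) = 3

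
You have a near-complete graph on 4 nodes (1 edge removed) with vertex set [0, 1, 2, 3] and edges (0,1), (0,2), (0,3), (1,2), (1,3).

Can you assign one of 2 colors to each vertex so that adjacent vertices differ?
No, G is not 2-colorable

The clique on vertices [0, 1, 2] has size 3 > 2, so it alone needs 3 colors.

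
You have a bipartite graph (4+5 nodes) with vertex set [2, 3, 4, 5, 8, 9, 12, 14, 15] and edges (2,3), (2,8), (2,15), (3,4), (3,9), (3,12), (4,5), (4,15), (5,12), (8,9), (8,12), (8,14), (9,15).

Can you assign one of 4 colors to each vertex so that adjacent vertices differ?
Yes, G is 4-colorable

A valid 4-coloring: color 1: [3, 5, 8, 15]; color 2: [2, 4, 9, 12, 14].
(χ(G) = 2 ≤ 4.)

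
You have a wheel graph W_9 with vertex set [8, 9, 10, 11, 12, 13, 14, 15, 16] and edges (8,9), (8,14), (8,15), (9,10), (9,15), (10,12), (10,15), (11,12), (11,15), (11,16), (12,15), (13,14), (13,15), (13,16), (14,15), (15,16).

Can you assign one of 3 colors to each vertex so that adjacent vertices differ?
Yes, G is 3-colorable

A valid 3-coloring: color 1: [15]; color 2: [8, 10, 11, 13]; color 3: [9, 12, 14, 16].
(χ(G) = 3 ≤ 3.)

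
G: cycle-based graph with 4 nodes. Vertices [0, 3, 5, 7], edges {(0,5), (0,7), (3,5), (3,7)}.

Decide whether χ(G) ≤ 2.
A valid 2-coloring: color 1: [5, 7]; color 2: [0, 3].
(χ(G) = 2 ≤ 2.)

Yes, G is 2-colorable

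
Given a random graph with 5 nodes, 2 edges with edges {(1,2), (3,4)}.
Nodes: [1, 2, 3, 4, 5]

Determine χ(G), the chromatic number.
χ(G) = 2

Clique number ω(G) = 2 (lower bound: χ ≥ ω).
The graph is bipartite (no odd cycle), so 2 colors suffice: χ(G) = 2.
A valid 2-coloring: color 1: [1, 4, 5]; color 2: [2, 3].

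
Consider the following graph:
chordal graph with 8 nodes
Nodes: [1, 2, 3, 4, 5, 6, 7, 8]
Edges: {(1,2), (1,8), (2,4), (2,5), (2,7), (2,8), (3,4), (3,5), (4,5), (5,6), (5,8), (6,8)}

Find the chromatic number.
χ(G) = 3

Clique number ω(G) = 3 (lower bound: χ ≥ ω).
The clique on [1, 2, 8] has size 3, forcing χ ≥ 3, and the coloring below uses 3 colors, so χ(G) = 3.
A valid 3-coloring: color 1: [1, 5, 7]; color 2: [2, 3, 6]; color 3: [4, 8].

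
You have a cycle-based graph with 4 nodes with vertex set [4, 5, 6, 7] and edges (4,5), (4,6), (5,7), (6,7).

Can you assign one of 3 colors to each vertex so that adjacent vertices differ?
A valid 3-coloring: color 1: [5, 6]; color 2: [4, 7].
(χ(G) = 2 ≤ 3.)

Yes, G is 3-colorable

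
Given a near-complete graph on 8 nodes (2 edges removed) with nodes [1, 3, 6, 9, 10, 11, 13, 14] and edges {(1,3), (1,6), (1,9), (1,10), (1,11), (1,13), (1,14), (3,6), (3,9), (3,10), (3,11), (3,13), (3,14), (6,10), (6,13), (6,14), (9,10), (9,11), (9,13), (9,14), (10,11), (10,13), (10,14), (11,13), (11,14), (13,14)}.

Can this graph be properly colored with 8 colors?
Yes, G is 8-colorable

A valid 8-coloring: color 1: [3]; color 2: [14]; color 3: [13]; color 4: [1]; color 5: [10]; color 6: [6, 9]; color 7: [11].
(χ(G) = 7 ≤ 8.)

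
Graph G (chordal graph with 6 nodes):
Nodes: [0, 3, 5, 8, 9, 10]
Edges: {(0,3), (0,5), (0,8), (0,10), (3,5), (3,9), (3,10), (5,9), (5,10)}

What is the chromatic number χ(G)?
χ(G) = 4

Clique number ω(G) = 4 (lower bound: χ ≥ ω).
The clique on [0, 3, 5, 10] has size 4, forcing χ ≥ 4, and the coloring below uses 4 colors, so χ(G) = 4.
A valid 4-coloring: color 1: [3, 8]; color 2: [0, 9]; color 3: [5]; color 4: [10].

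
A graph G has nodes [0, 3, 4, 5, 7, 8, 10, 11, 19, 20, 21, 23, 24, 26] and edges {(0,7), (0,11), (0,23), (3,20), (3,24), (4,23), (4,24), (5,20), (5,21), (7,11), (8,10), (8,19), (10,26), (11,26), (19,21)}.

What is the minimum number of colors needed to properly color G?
χ(G) = 3

Clique number ω(G) = 3 (lower bound: χ ≥ ω).
The clique on [0, 7, 11] has size 3, forcing χ ≥ 3, and the coloring below uses 3 colors, so χ(G) = 3.
A valid 3-coloring: color 1: [5, 10, 11, 19, 23, 24]; color 2: [0, 3, 4, 8, 21, 26]; color 3: [7, 20].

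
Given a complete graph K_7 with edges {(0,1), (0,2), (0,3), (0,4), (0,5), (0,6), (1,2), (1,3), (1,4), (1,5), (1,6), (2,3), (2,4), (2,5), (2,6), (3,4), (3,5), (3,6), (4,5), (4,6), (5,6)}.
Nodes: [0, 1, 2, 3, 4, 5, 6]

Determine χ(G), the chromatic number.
χ(G) = 7

Clique number ω(G) = 7 (lower bound: χ ≥ ω).
The clique on [0, 1, 2, 3, 4, 5, 6] has size 7, forcing χ ≥ 7, and the coloring below uses 7 colors, so χ(G) = 7.
A valid 7-coloring: color 1: [1]; color 2: [2]; color 3: [0]; color 4: [3]; color 5: [4]; color 6: [6]; color 7: [5].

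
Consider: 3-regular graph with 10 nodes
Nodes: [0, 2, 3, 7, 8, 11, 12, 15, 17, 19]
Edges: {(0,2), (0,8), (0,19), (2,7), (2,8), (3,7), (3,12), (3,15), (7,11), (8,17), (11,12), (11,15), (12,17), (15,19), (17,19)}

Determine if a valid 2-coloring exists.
The clique on vertices [0, 2, 8] has size 3 > 2, so it alone needs 3 colors.

No, G is not 2-colorable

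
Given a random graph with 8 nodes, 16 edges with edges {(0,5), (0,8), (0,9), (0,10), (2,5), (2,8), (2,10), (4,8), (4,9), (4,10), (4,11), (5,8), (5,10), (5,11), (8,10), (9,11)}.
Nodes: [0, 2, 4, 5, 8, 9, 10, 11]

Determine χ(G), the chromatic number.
χ(G) = 4

Clique number ω(G) = 4 (lower bound: χ ≥ ω).
The clique on [0, 5, 8, 10] has size 4, forcing χ ≥ 4, and the coloring below uses 4 colors, so χ(G) = 4.
A valid 4-coloring: color 1: [4, 5]; color 2: [8, 9]; color 3: [10, 11]; color 4: [0, 2].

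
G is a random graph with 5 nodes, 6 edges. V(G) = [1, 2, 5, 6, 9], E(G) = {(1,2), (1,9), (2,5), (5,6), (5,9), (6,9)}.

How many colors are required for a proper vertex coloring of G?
Clique number ω(G) = 3 (lower bound: χ ≥ ω).
The clique on [5, 6, 9] has size 3, forcing χ ≥ 3, and the coloring below uses 3 colors, so χ(G) = 3.
A valid 3-coloring: color 1: [2, 9]; color 2: [1, 5]; color 3: [6].

χ(G) = 3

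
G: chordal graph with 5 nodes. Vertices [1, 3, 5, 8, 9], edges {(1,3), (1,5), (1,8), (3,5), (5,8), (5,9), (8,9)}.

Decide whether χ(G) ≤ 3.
A valid 3-coloring: color 1: [5]; color 2: [3, 8]; color 3: [1, 9].
(χ(G) = 3 ≤ 3.)

Yes, G is 3-colorable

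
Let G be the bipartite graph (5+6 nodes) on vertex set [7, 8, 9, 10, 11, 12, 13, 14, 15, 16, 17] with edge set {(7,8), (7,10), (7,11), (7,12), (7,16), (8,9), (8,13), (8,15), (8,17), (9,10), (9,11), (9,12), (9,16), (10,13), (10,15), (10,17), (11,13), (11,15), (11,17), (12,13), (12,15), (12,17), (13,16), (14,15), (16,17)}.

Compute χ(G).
Clique number ω(G) = 2 (lower bound: χ ≥ ω).
The graph is bipartite (no odd cycle), so 2 colors suffice: χ(G) = 2.
A valid 2-coloring: color 1: [7, 9, 13, 15, 17]; color 2: [8, 10, 11, 12, 14, 16].

χ(G) = 2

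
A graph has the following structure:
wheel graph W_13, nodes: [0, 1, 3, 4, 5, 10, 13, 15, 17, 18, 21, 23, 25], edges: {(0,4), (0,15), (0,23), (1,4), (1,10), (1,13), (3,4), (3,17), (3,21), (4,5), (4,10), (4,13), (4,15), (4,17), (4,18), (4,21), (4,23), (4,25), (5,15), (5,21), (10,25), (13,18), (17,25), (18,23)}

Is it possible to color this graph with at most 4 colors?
A valid 4-coloring: color 1: [4]; color 2: [10, 13, 15, 17, 21, 23]; color 3: [0, 1, 3, 5, 18, 25].
(χ(G) = 3 ≤ 4.)

Yes, G is 4-colorable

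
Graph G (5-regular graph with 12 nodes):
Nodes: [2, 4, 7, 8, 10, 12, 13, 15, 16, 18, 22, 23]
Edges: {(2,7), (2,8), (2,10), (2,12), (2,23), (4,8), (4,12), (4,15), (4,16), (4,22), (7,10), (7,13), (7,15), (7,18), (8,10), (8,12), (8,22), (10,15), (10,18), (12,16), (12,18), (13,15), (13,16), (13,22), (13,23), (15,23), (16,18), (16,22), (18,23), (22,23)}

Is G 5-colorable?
Yes, G is 5-colorable

A valid 5-coloring: color 1: [10, 12, 22]; color 2: [2, 4, 13, 18]; color 3: [8, 15, 16]; color 4: [7, 23].
(χ(G) = 4 ≤ 5.)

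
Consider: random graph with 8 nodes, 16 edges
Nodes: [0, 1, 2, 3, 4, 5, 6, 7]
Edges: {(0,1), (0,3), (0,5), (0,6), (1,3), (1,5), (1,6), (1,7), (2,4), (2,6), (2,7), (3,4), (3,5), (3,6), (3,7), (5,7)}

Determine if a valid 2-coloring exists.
The clique on vertices [0, 1, 3, 5] has size 4 > 2, so it alone needs 4 colors.

No, G is not 2-colorable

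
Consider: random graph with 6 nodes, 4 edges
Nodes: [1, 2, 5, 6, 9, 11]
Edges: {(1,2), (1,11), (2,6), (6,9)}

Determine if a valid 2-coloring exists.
A valid 2-coloring: color 1: [2, 5, 9, 11]; color 2: [1, 6].
(χ(G) = 2 ≤ 2.)

Yes, G is 2-colorable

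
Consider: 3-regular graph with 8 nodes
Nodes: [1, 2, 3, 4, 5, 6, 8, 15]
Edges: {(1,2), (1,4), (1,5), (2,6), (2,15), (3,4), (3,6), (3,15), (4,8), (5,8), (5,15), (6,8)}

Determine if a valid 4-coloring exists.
A valid 4-coloring: color 1: [1, 8, 15]; color 2: [4, 5, 6]; color 3: [2, 3].
(χ(G) = 3 ≤ 4.)

Yes, G is 4-colorable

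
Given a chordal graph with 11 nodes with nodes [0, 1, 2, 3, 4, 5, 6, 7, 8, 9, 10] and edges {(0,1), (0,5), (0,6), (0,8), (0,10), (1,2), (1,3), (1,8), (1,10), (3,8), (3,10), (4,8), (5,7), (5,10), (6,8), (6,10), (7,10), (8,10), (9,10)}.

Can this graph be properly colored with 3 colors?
No, G is not 3-colorable

The clique on vertices [0, 1, 8, 10] has size 4 > 3, so it alone needs 4 colors.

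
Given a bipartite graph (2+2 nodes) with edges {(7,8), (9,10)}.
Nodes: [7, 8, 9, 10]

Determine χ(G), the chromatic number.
χ(G) = 2

Clique number ω(G) = 2 (lower bound: χ ≥ ω).
The graph is bipartite (no odd cycle), so 2 colors suffice: χ(G) = 2.
A valid 2-coloring: color 1: [7, 9]; color 2: [8, 10].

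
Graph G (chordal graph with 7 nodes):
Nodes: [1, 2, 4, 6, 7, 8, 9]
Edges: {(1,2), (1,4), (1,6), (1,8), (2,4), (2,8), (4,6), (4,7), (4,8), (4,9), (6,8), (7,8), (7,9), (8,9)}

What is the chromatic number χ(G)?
Clique number ω(G) = 4 (lower bound: χ ≥ ω).
The clique on [1, 2, 4, 8] has size 4, forcing χ ≥ 4, and the coloring below uses 4 colors, so χ(G) = 4.
A valid 4-coloring: color 1: [8]; color 2: [4]; color 3: [1, 7]; color 4: [2, 6, 9].

χ(G) = 4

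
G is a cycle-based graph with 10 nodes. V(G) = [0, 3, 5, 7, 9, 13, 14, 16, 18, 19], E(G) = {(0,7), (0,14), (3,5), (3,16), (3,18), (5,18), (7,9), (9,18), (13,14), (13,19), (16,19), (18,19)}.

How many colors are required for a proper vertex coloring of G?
Clique number ω(G) = 3 (lower bound: χ ≥ ω).
The clique on [3, 5, 18] has size 3, forcing χ ≥ 3, and the coloring below uses 3 colors, so χ(G) = 3.
A valid 3-coloring: color 1: [0, 13, 16, 18]; color 2: [3, 7, 14, 19]; color 3: [5, 9].

χ(G) = 3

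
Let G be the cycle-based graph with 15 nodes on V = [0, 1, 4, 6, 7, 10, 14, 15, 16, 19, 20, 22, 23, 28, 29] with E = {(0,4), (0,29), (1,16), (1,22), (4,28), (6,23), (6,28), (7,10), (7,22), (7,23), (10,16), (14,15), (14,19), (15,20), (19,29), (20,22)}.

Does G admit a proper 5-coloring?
A valid 5-coloring: color 1: [0, 10, 15, 19, 22, 23, 28]; color 2: [4, 6, 7, 14, 16, 20, 29]; color 3: [1].
(χ(G) = 3 ≤ 5.)

Yes, G is 5-colorable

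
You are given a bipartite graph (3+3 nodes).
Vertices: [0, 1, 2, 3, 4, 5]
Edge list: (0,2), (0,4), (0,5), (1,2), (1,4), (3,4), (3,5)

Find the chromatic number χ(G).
χ(G) = 2

Clique number ω(G) = 2 (lower bound: χ ≥ ω).
The graph is bipartite (no odd cycle), so 2 colors suffice: χ(G) = 2.
A valid 2-coloring: color 1: [0, 1, 3]; color 2: [2, 4, 5].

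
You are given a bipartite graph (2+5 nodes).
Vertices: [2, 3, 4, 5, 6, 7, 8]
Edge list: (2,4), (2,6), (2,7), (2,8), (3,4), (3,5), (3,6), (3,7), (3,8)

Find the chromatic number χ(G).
χ(G) = 2

Clique number ω(G) = 2 (lower bound: χ ≥ ω).
The graph is bipartite (no odd cycle), so 2 colors suffice: χ(G) = 2.
A valid 2-coloring: color 1: [2, 3]; color 2: [4, 5, 6, 7, 8].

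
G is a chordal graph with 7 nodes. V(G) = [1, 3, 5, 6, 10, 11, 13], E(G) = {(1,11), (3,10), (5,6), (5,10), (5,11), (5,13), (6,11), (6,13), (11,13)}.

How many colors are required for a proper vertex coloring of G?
Clique number ω(G) = 4 (lower bound: χ ≥ ω).
The clique on [5, 6, 11, 13] has size 4, forcing χ ≥ 4, and the coloring below uses 4 colors, so χ(G) = 4.
A valid 4-coloring: color 1: [1, 3, 5]; color 2: [10, 11]; color 3: [13]; color 4: [6].

χ(G) = 4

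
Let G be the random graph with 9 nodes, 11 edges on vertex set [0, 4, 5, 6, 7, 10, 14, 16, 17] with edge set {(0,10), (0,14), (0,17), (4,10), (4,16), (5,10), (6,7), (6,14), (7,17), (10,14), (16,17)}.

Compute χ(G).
χ(G) = 3

Clique number ω(G) = 3 (lower bound: χ ≥ ω).
The clique on [0, 10, 14] has size 3, forcing χ ≥ 3, and the coloring below uses 3 colors, so χ(G) = 3.
A valid 3-coloring: color 1: [6, 10, 17]; color 2: [4, 5, 7, 14]; color 3: [0, 16].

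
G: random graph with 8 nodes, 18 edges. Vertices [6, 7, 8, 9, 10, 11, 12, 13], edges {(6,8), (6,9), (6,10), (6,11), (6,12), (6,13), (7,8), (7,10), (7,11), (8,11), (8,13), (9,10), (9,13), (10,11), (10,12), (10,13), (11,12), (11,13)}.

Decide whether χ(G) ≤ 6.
A valid 6-coloring: color 1: [8, 10]; color 2: [9, 11]; color 3: [6, 7]; color 4: [12, 13].
(χ(G) = 4 ≤ 6.)

Yes, G is 6-colorable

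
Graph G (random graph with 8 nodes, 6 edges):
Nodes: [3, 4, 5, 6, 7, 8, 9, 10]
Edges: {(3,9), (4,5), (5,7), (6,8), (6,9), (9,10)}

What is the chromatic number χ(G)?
χ(G) = 2

Clique number ω(G) = 2 (lower bound: χ ≥ ω).
The graph is bipartite (no odd cycle), so 2 colors suffice: χ(G) = 2.
A valid 2-coloring: color 1: [5, 8, 9]; color 2: [3, 4, 6, 7, 10].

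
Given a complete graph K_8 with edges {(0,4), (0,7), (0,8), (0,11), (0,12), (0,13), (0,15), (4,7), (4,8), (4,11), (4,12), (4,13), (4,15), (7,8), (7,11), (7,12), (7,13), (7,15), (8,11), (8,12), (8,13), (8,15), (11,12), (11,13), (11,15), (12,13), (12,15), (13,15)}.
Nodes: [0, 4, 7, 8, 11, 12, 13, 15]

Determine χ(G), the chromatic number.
Clique number ω(G) = 8 (lower bound: χ ≥ ω).
The clique on [0, 4, 7, 8, 11, 12, 13, 15] has size 8, forcing χ ≥ 8, and the coloring below uses 8 colors, so χ(G) = 8.
A valid 8-coloring: color 1: [8]; color 2: [15]; color 3: [11]; color 4: [4]; color 5: [13]; color 6: [7]; color 7: [12]; color 8: [0].

χ(G) = 8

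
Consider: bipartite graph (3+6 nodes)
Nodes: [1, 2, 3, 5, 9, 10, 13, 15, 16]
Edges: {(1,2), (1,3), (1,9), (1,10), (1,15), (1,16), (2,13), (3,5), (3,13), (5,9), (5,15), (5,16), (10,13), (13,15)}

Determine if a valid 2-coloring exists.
Yes, G is 2-colorable

A valid 2-coloring: color 1: [1, 5, 13]; color 2: [2, 3, 9, 10, 15, 16].
(χ(G) = 2 ≤ 2.)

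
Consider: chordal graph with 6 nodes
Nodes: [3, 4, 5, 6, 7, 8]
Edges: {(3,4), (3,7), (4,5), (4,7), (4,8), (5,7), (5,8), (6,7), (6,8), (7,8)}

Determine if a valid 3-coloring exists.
The clique on vertices [4, 5, 7, 8] has size 4 > 3, so it alone needs 4 colors.

No, G is not 3-colorable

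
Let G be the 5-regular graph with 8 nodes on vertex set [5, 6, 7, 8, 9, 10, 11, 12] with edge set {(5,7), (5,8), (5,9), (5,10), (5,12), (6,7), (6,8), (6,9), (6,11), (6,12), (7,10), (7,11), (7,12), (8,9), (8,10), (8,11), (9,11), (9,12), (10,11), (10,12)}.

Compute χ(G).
Clique number ω(G) = 4 (lower bound: χ ≥ ω).
The clique on [6, 8, 9, 11] has size 4, forcing χ ≥ 4, and the coloring below uses 4 colors, so χ(G) = 4.
A valid 4-coloring: color 1: [7, 9]; color 2: [6, 10]; color 3: [5, 11]; color 4: [8, 12].

χ(G) = 4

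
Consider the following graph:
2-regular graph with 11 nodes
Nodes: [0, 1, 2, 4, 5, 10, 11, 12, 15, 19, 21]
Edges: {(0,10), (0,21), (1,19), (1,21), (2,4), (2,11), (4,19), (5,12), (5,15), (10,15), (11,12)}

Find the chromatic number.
χ(G) = 3

Clique number ω(G) = 2 (lower bound: χ ≥ ω).
Odd cycle [4, 19, 1, 21, 0, 10, 15, 5, 12, 11, 2] needs 3 colors (χ ≥ 3).
The coloring below uses 3 colors, so χ(G) = 3.
A valid 3-coloring: color 1: [0, 1, 4, 11, 15]; color 2: [2, 5, 10, 19, 21]; color 3: [12].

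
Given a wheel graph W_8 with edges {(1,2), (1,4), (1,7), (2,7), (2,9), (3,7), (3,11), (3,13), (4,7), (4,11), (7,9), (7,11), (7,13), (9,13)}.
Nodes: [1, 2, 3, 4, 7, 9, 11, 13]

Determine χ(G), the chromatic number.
χ(G) = 4

Clique number ω(G) = 3 (lower bound: χ ≥ ω).
Odd cycle [13, 9, 2, 1, 4, 11, 3] needs 3 colors (χ ≥ 3).
Vertex 7 is adjacent to every vertex of [1, 2, 3, 4, 9, 11, 13], which already need 3 colors among themselves, so 7 needs a new color (χ ≥ 4).
The coloring below uses 4 colors, so χ(G) = 4.
A valid 4-coloring: color 1: [7]; color 2: [2, 11, 13]; color 3: [1, 3, 9]; color 4: [4].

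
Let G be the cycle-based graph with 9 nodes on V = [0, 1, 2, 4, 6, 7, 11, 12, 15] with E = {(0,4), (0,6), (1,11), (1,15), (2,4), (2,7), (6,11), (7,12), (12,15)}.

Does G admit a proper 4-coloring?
Yes, G is 4-colorable

A valid 4-coloring: color 1: [4, 6, 7, 15]; color 2: [0, 2, 11, 12]; color 3: [1].
(χ(G) = 3 ≤ 4.)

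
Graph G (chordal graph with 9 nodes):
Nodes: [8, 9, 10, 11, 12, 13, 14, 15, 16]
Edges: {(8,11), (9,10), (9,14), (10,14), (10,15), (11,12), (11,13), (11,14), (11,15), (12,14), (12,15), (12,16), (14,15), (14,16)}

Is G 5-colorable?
A valid 5-coloring: color 1: [8, 13, 14]; color 2: [10, 11, 16]; color 3: [9, 12]; color 4: [15].
(χ(G) = 4 ≤ 5.)

Yes, G is 5-colorable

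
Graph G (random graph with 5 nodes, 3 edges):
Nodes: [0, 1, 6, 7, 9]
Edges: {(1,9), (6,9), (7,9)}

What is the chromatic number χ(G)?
Clique number ω(G) = 2 (lower bound: χ ≥ ω).
The graph is bipartite (no odd cycle), so 2 colors suffice: χ(G) = 2.
A valid 2-coloring: color 1: [0, 9]; color 2: [1, 6, 7].

χ(G) = 2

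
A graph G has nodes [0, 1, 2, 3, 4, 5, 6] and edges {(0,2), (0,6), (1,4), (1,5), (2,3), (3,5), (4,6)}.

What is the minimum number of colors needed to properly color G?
χ(G) = 3

Clique number ω(G) = 2 (lower bound: χ ≥ ω).
Odd cycle [2, 0, 6, 4, 1, 5, 3] needs 3 colors (χ ≥ 3).
The coloring below uses 3 colors, so χ(G) = 3.
A valid 3-coloring: color 1: [2, 5, 6]; color 2: [0, 3, 4]; color 3: [1].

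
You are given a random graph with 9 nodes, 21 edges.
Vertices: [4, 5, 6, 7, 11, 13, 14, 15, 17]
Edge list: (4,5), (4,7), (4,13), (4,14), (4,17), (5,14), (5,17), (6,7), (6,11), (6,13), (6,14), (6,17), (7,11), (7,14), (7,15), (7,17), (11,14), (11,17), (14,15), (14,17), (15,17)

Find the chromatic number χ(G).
χ(G) = 5

Clique number ω(G) = 5 (lower bound: χ ≥ ω).
The clique on [6, 7, 11, 14, 17] has size 5, forcing χ ≥ 5, and the coloring below uses 5 colors, so χ(G) = 5.
A valid 5-coloring: color 1: [13, 14]; color 2: [17]; color 3: [5, 7]; color 4: [4, 6, 15]; color 5: [11].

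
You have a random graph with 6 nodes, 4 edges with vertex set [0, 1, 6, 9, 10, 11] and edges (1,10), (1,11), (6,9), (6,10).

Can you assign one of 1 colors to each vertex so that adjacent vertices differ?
Edge (1,10) forces its endpoints to differ, so 1 color is not enough.

No, G is not 1-colorable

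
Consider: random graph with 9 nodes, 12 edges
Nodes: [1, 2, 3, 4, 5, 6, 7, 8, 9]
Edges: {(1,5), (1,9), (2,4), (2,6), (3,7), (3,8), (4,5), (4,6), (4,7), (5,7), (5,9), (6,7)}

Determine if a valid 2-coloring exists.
The clique on vertices [1, 5, 9] has size 3 > 2, so it alone needs 3 colors.

No, G is not 2-colorable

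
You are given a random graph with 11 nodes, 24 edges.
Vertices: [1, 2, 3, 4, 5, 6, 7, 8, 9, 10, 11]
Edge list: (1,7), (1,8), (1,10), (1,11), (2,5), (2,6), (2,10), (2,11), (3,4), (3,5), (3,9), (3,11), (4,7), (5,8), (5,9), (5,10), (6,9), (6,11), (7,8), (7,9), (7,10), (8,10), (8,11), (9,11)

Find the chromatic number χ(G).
Clique number ω(G) = 4 (lower bound: χ ≥ ω).
The clique on [1, 7, 8, 10] has size 4, forcing χ ≥ 4, and the coloring below uses 4 colors, so χ(G) = 4.
A valid 4-coloring: color 1: [5, 7, 11]; color 2: [1, 2, 4, 9]; color 3: [3, 6, 10]; color 4: [8].

χ(G) = 4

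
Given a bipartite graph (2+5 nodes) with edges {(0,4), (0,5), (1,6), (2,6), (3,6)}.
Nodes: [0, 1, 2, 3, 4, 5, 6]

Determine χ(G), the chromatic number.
χ(G) = 2

Clique number ω(G) = 2 (lower bound: χ ≥ ω).
The graph is bipartite (no odd cycle), so 2 colors suffice: χ(G) = 2.
A valid 2-coloring: color 1: [0, 6]; color 2: [1, 2, 3, 4, 5].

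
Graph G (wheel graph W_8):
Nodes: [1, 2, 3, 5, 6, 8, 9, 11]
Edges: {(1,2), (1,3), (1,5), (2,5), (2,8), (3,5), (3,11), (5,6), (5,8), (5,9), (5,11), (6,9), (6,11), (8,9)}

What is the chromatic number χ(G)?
Clique number ω(G) = 3 (lower bound: χ ≥ ω).
Odd cycle [6, 9, 8, 2, 1, 3, 11] needs 3 colors (χ ≥ 3).
Vertex 5 is adjacent to every vertex of [1, 2, 3, 6, 8, 9, 11], which already need 3 colors among themselves, so 5 needs a new color (χ ≥ 4).
The coloring below uses 4 colors, so χ(G) = 4.
A valid 4-coloring: color 1: [5]; color 2: [3, 6, 8]; color 3: [2, 9, 11]; color 4: [1].

χ(G) = 4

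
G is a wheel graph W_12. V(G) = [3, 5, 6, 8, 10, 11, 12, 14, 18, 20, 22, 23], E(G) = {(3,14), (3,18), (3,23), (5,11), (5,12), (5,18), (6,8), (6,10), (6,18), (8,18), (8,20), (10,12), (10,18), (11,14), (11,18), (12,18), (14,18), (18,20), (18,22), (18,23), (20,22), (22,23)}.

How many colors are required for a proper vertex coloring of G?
χ(G) = 4

Clique number ω(G) = 3 (lower bound: χ ≥ ω).
Odd cycle [5, 12, 10, 6, 8, 20, 22, 23, 3, 14, 11] needs 3 colors (χ ≥ 3).
Vertex 18 is adjacent to every vertex of [3, 5, 6, 8, 10, 11, 12, 14, 20, 22, 23], which already need 3 colors among themselves, so 18 needs a new color (χ ≥ 4).
The coloring below uses 4 colors, so χ(G) = 4.
A valid 4-coloring: color 1: [18]; color 2: [5, 8, 10, 14, 22]; color 3: [6, 11, 12, 20, 23]; color 4: [3].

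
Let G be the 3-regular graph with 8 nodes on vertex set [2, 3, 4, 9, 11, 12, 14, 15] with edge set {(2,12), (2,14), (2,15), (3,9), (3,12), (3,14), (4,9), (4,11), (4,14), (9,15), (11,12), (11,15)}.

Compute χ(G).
χ(G) = 3

Clique number ω(G) = 2 (lower bound: χ ≥ ω).
Odd cycle [9, 4, 14, 2, 15] needs 3 colors (χ ≥ 3).
The coloring below uses 3 colors, so χ(G) = 3.
A valid 3-coloring: color 1: [2, 3, 4]; color 2: [9, 11, 14]; color 3: [12, 15].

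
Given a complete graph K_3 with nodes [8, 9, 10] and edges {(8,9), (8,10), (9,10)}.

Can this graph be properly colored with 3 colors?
Yes, G is 3-colorable

A valid 3-coloring: color 1: [8]; color 2: [9]; color 3: [10].
(χ(G) = 3 ≤ 3.)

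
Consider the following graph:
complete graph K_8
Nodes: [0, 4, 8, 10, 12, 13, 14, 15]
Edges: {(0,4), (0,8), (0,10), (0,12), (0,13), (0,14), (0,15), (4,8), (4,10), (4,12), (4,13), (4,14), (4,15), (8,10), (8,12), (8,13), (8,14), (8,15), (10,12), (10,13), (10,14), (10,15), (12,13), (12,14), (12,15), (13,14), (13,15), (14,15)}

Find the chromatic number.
Clique number ω(G) = 8 (lower bound: χ ≥ ω).
The clique on [0, 4, 8, 10, 12, 13, 14, 15] has size 8, forcing χ ≥ 8, and the coloring below uses 8 colors, so χ(G) = 8.
A valid 8-coloring: color 1: [4]; color 2: [0]; color 3: [12]; color 4: [8]; color 5: [13]; color 6: [14]; color 7: [15]; color 8: [10].

χ(G) = 8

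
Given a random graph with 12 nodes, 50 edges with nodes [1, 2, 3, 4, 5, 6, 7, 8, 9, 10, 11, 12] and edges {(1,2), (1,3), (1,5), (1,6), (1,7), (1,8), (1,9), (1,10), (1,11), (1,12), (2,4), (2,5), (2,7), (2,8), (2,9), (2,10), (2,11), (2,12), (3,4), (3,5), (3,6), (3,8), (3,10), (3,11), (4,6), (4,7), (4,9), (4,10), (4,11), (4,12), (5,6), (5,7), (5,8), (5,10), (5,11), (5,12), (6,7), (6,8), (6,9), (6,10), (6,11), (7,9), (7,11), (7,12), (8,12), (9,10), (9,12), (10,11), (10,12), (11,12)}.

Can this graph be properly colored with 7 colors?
A valid 7-coloring: color 1: [1, 4]; color 2: [5, 9]; color 3: [6, 12]; color 4: [2, 3]; color 5: [7, 8, 10]; color 6: [11].
(χ(G) = 6 ≤ 7.)

Yes, G is 7-colorable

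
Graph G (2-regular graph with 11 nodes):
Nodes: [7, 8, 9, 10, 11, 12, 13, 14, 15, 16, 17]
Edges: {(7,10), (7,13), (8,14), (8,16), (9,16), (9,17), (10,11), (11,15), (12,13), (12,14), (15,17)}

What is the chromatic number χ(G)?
χ(G) = 3

Clique number ω(G) = 2 (lower bound: χ ≥ ω).
Odd cycle [10, 7, 13, 12, 14, 8, 16, 9, 17, 15, 11] needs 3 colors (χ ≥ 3).
The coloring below uses 3 colors, so χ(G) = 3.
A valid 3-coloring: color 1: [10, 13, 14, 15, 16]; color 2: [7, 8, 9, 11, 12]; color 3: [17].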